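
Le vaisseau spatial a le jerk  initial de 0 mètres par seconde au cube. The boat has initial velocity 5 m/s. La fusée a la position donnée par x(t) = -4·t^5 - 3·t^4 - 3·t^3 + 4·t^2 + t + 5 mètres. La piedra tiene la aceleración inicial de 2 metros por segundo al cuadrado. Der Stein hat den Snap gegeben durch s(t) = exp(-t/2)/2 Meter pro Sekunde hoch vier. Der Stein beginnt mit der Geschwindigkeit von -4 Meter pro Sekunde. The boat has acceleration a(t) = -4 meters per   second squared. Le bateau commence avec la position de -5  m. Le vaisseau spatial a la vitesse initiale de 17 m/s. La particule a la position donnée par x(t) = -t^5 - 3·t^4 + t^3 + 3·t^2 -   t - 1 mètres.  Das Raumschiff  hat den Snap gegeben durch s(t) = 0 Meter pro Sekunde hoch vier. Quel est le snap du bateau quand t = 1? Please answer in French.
En partant de l'accélération a(t) = -4, nous prenons 2 dérivées. La dérivée de l'accélération donne le jerk: j(t) = 0. La dérivée du jerk donne le snap: s(t) = 0. En utilisant s(t) = 0 et en substituant t = 1, nous trouvons s = 0.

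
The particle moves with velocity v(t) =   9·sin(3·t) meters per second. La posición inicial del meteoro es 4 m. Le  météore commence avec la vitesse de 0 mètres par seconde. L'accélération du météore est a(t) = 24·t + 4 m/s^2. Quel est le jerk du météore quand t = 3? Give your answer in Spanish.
Partiendo de la aceleración a(t) = 24·t + 4, tomamos 1 derivada. Tomando d/dt de a(t), encontramos j(t) = 24. De la ecuación de la sacudida j(t) = 24, sustituimos t = 3 para obtener j = 24.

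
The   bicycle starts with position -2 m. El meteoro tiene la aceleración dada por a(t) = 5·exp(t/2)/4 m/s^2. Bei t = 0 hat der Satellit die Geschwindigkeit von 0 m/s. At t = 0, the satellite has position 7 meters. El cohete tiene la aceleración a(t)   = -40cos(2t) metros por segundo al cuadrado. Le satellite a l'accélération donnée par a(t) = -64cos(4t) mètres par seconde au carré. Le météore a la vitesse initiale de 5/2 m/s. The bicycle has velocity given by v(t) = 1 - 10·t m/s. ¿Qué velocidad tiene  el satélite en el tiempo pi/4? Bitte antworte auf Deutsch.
Um dies zu lösen, müssen wir 1 Integral unserer Gleichung für die Beschleunigung a(t) = -64·cos(4·t) finden. Durch Integration von der Beschleunigung und Verwendung der Anfangsbedingung v(0) = 0, erhalten wir v(t) = -16·sin(4·t). Mit v(t) = -16·sin(4·t) und Einsetzen von t = pi/4, finden wir v = 0.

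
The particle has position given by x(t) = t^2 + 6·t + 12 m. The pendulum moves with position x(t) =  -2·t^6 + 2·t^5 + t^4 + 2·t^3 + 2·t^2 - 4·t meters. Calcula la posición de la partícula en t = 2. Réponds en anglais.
From the given position equation x(t) = t^2 + 6·t + 12, we substitute t = 2 to get x = 28.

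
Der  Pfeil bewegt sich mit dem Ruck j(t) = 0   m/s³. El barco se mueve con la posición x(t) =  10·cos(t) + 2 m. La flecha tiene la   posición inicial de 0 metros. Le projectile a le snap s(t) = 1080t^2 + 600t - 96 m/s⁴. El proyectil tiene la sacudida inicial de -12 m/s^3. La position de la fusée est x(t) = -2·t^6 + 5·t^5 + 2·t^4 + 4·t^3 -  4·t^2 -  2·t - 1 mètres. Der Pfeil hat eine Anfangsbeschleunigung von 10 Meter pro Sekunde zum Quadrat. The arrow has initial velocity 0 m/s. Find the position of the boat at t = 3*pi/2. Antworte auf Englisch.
From the given position equation x(t) = 10·cos(t) + 2, we substitute t = 3*pi/2 to get x = 2.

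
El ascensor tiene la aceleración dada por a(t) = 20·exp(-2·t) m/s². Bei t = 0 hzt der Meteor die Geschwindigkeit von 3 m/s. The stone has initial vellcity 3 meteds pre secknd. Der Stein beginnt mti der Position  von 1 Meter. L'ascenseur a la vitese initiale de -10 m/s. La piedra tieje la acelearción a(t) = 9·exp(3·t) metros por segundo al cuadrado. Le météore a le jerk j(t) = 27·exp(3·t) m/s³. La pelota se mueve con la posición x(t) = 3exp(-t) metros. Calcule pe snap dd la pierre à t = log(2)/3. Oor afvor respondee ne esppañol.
Debemos derivar nuestra ecuación de la aceleración a(t) = 9·exp(3·t) 2 veces. Derivando la aceleración, obtenemos la sacudida: j(t) = 27·exp(3·t). La derivada de la sacudida da el snap: s(t) = 81·exp(3·t). Tenemos el snap s(t) = 81·exp(3·t). Sustituyendo t = log(2)/3: s(log(2)/3) = 162.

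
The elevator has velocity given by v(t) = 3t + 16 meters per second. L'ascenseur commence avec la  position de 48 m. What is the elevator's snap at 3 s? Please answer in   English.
Starting from velocity v(t) = 3·t + 16, we take 3 derivatives. The derivative of velocity gives acceleration: a(t) = 3. Differentiating acceleration, we get jerk: j(t) = 0. The derivative of jerk gives snap: s(t) = 0. We have snap s(t) = 0. Substituting t = 3: s(3) = 0.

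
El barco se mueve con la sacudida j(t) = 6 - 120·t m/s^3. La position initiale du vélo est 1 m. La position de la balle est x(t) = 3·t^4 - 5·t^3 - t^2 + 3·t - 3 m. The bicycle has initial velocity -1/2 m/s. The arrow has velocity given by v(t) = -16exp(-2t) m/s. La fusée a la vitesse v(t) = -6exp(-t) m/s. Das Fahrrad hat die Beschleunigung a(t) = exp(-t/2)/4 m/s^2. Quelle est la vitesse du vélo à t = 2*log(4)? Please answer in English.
Starting from acceleration a(t) = exp(-t/2)/4, we take 1 integral. Taking ∫a(t)dt and applying v(0) = -1/2, we find v(t) = -exp(-t/2)/2. We have velocity v(t) = -exp(-t/2)/2. Substituting t = 2*log(4): v(2*log(4)) = -1/8.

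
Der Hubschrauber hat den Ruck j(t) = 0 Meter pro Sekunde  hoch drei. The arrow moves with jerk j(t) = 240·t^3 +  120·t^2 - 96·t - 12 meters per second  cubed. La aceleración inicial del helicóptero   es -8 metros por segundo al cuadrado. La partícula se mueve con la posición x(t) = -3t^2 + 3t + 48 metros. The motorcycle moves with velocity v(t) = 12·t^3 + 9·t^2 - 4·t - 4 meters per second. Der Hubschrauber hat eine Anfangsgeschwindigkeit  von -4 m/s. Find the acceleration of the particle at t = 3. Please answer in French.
Nous devons dériver notre équation de la position x(t) = -3·t^2 + 3·t + 48 2 fois. En dérivant la position, nous obtenons la vitesse: v(t) = 3 - 6·t. En prenant d/dt de v(t), nous trouvons a(t) = -6. De l'équation de l'accélération a(t) = -6, nous substituons t = 3 pour obtenir a = -6.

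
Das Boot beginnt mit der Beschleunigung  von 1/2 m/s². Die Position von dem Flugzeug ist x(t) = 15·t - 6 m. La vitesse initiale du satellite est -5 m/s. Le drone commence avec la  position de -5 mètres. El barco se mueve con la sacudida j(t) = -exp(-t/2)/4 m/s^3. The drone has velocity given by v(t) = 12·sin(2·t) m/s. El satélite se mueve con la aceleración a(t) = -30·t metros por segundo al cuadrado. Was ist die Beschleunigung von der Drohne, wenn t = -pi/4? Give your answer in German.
Wir müssen unsere Gleichung für die Geschwindigkeit v(t) = 12·sin(2·t) 1-mal ableiten. Die Ableitung von der Geschwindigkeit ergibt die Beschleunigung: a(t) = 24·cos(2·t). Wir haben die Beschleunigung a(t) = 24·cos(2·t). Durch Einsetzen von t = -pi/4: a(-pi/4) = 0.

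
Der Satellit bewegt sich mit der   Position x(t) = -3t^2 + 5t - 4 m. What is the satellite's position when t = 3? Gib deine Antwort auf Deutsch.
Mit x(t) = -3·t^2 + 5·t - 4 und Einsetzen von t = 3, finden wir x = -16.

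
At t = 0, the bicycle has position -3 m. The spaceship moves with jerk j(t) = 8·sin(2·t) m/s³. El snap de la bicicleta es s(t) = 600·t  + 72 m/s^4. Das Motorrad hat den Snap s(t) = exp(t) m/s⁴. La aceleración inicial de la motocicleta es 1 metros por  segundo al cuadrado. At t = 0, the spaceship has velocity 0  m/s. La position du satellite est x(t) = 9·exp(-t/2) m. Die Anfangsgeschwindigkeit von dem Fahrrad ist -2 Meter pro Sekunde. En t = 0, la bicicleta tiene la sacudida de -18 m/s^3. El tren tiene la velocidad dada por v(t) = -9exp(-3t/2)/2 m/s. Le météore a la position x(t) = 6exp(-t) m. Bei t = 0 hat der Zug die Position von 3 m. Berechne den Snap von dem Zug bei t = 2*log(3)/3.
Wir müssen unsere Gleichung für die Geschwindigkeit v(t) = -9·exp(-3·t/2)/2 3-mal ableiten. Die Ableitung von der Geschwindigkeit ergibt die Beschleunigung: a(t) = 27·exp(-3·t/2)/4. Durch Ableiten von der Beschleunigung erhalten wir den Ruck: j(t) = -81·exp(-3·t/2)/8. Mit d/dt von j(t) finden wir s(t) = 243·exp(-3·t/2)/16. Aus der Gleichung für den Snap s(t) = 243·exp(-3·t/2)/16, setzen wir t = 2*log(3)/3 ein und erhalten s = 81/16.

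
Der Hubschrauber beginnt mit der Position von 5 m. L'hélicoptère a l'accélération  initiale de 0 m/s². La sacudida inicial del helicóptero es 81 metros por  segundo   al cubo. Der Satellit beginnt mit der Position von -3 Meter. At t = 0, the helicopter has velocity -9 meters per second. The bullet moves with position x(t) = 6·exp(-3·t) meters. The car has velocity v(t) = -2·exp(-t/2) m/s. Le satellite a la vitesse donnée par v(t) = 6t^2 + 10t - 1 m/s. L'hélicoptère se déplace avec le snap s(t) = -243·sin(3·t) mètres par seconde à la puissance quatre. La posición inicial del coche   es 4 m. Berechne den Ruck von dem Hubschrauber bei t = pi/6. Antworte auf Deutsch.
Wir müssen unsere Gleichung für den Snap s(t) = -243·sin(3·t) 1-mal integrieren. Die Stammfunktion von dem Snap ist der Ruck. Mit j(0) = 81 erhalten wir j(t) = 81·cos(3·t). Aus der Gleichung für den Ruck j(t) = 81·cos(3·t), setzen wir t = pi/6 ein und erhalten j = 0.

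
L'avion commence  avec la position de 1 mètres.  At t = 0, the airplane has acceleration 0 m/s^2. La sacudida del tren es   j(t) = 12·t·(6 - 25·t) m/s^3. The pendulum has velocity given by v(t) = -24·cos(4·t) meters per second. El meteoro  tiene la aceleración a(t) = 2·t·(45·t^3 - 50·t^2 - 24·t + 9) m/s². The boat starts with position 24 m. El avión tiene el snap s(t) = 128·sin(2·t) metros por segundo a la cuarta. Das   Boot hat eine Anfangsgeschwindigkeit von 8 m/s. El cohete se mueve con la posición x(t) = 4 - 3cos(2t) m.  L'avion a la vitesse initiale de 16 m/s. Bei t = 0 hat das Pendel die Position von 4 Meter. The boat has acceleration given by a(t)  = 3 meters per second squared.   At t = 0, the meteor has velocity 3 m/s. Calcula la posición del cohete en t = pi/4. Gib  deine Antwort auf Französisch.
De l'équation de la position x(t) = 4 - 3·cos(2·t), nous substituons t = pi/4 pour obtenir x = 4.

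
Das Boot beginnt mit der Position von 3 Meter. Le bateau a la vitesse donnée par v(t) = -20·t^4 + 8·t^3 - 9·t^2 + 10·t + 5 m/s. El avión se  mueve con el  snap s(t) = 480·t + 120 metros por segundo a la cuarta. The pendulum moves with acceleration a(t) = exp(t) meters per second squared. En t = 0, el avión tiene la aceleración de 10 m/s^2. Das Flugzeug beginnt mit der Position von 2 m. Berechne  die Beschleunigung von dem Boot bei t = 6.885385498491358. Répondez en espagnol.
Debemos derivar nuestra ecuación de la velocidad v(t) = -20·t^4 + 8·t^3 - 9·t^2 + 10·t + 5 1 vez. Derivando la velocidad, obtenemos la aceleración: a(t) = -80·t^3 + 24·t^2 - 18·t + 10. Usando a(t) = -80·t^3 + 24·t^2 - 18·t + 10 y sustituyendo t = 6.885385498491358, encontramos a = -25090.2144406446.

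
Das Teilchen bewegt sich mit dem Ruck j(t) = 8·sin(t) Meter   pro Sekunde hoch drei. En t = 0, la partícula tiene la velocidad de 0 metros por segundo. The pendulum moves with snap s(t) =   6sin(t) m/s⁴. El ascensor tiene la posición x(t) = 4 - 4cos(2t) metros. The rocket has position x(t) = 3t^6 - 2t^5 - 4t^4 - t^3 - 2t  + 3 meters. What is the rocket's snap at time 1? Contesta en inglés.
Starting from position x(t) = 3·t^6 - 2·t^5 - 4·t^4 - t^3 - 2·t + 3, we take 4 derivatives. Differentiating position, we get velocity: v(t) = 18·t^5 - 10·t^4 - 16·t^3 - 3·t^2 - 2. Differentiating velocity, we get acceleration: a(t) = 90·t^4 - 40·t^3 - 48·t^2 - 6·t. The derivative of acceleration gives jerk: j(t) = 360·t^3 - 120·t^2 - 96·t - 6. The derivative of jerk gives snap: s(t) = 1080·t^2 - 240·t - 96. We have snap s(t) = 1080·t^2 - 240·t - 96. Substituting t = 1: s(1) = 744.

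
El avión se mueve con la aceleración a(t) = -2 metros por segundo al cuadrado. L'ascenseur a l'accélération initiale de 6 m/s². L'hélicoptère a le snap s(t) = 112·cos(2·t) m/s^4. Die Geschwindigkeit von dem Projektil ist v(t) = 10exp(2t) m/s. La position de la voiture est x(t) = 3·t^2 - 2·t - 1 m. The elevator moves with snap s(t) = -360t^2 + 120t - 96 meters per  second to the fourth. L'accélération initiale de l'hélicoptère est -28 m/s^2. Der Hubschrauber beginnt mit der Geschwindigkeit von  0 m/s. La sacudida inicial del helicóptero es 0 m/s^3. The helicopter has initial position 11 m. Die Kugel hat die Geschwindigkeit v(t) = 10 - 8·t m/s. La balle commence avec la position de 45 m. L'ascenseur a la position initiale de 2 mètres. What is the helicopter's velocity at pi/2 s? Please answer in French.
Pour résoudre ceci, nous devons prendre 3 primitives de notre équation du snap s(t) = 112·cos(2·t). La primitive du snap est le jerk. En utilisant j(0) = 0, nous obtenons j(t) = 56·sin(2·t). En prenant ∫j(t)dt et en appliquant a(0) = -28, nous trouvons a(t) = -28·cos(2·t). En intégrant l'accélération et en utilisant la condition initiale v(0) = 0, nous obtenons v(t) = -14·sin(2·t). De l'équation de la vitesse v(t) = -14·sin(2·t), nous substituons t = pi/2 pour obtenir v = 0.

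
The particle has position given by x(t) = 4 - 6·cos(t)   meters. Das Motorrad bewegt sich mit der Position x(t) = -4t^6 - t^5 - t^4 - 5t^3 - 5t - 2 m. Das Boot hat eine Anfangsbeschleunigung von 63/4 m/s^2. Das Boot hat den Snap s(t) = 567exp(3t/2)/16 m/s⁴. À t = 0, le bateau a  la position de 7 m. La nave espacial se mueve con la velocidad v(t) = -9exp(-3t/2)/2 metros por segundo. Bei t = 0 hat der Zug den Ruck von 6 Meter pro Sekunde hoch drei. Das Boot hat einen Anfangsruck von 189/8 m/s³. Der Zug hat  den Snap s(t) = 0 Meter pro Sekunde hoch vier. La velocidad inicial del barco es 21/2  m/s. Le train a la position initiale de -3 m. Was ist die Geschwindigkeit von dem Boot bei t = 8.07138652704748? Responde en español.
Debemos encontrar la integral de nuestra ecuación del snap s(t) = 567·exp(3·t/2)/16 3 veces. La antiderivada del snap es la sacudida. Usando j(0) = 189/8, obtenemos j(t) = 189·exp(3·t/2)/8. Integrando la sacudida y usando la condición inicial a(0) = 63/4, obtenemos a(t) = 63·exp(3·t/2)/4. Integrando la aceleración y usando la condición inicial v(0) = 21/2, obtenemos v(t) = 21·exp(3·t/2)/2. Tenemos la velocidad v(t) = 21·exp(3·t/2)/2. Sustituyendo t = 8.07138652704748: v(8.07138652704748) = 1902073.27719254.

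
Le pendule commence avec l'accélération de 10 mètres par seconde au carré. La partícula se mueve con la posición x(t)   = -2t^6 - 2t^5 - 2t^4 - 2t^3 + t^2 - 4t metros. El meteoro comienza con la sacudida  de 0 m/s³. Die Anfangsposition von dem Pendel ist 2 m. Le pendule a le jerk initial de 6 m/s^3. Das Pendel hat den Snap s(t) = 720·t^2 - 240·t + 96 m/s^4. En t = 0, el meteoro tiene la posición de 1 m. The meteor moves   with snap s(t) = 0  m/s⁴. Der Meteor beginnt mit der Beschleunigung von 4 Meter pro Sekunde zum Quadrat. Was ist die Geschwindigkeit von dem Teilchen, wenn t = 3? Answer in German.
Ausgehend von der Position x(t) = -2·t^6 - 2·t^5 - 2·t^4 - 2·t^3 + t^2 - 4·t, nehmen wir 1 Ableitung. Durch Ableiten von der Position erhalten wir die Geschwindigkeit: v(t) = -12·t^5 - 10·t^4 - 8·t^3 - 6·t^2 + 2·t - 4. Wir haben die Geschwindigkeit v(t) = -12·t^5 - 10·t^4 - 8·t^3 - 6·t^2 + 2·t - 4. Durch Einsetzen von t = 3: v(3) = -3994.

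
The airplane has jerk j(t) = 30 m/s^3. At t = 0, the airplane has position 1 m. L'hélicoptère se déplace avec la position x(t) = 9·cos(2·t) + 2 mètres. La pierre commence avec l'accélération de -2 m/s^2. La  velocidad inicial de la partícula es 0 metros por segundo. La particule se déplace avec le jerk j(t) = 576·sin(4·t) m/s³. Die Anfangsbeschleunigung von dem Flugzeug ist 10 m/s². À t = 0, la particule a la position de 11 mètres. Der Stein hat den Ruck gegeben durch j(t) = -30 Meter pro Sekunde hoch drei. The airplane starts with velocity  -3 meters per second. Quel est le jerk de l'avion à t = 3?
En utilisant j(t) = 30 et en substituant t = 3, nous trouvons j = 30.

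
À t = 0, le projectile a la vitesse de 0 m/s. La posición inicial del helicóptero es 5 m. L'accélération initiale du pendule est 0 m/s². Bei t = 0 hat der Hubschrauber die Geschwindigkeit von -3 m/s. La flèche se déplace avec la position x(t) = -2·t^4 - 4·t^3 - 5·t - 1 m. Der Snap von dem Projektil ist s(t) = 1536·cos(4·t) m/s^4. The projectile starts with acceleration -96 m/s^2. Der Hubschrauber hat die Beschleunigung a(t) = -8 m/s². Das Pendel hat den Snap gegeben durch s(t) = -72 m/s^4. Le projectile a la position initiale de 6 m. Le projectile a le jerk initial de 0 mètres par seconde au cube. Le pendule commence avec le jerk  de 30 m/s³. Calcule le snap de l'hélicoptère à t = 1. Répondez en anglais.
To solve this, we need to take 2 derivatives of our acceleration equation a(t) = -8. The derivative of acceleration gives jerk: j(t) = 0. Differentiating jerk, we get snap: s(t) = 0. Using s(t) = 0 and substituting t = 1, we find s = 0.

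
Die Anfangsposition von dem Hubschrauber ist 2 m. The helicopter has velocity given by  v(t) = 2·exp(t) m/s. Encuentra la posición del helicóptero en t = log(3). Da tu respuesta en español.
Partiendo de la velocidad v(t) = 2·exp(t), tomamos 1 integral. La antiderivada de la velocidad es la posición. Usando x(0) = 2, obtenemos x(t) = 2·exp(t). De la ecuación de la posición x(t) = 2·exp(t), sustituimos t = log(3) para obtener x = 6.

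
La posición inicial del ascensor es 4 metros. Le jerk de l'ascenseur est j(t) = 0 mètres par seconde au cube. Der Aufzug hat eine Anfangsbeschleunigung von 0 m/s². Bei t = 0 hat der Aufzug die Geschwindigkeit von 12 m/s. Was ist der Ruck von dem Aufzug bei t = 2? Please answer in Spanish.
De la ecuación de la sacudida j(t) = 0, sustituimos t = 2 para obtener j = 0.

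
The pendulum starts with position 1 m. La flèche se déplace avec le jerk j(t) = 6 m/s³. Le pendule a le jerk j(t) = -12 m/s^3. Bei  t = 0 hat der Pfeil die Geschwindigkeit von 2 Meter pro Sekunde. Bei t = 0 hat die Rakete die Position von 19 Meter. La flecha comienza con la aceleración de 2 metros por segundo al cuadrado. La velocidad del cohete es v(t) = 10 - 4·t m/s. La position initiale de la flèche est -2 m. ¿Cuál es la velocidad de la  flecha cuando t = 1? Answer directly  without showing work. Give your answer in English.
v(1) = 7.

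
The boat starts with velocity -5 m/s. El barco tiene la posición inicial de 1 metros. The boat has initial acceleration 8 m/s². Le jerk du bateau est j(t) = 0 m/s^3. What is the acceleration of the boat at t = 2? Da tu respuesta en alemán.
Wir müssen das Integral unserer Gleichung für den Ruck j(t) = 0 1-mal finden. Die Stammfunktion von dem Ruck ist die Beschleunigung. Mit a(0) = 8 erhalten wir a(t) = 8. Aus der Gleichung für die Beschleunigung a(t) = 8, setzen wir t = 2 ein und erhalten a = 8.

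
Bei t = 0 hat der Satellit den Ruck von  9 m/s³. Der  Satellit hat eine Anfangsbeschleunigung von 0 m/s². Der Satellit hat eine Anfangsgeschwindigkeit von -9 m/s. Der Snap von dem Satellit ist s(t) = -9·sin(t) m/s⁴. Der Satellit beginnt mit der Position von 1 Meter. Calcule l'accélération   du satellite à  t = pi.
En partant du snap s(t) = -9·sin(t), nous prenons 2 intégrales. L'intégrale du snap est le jerk. En utilisant j(0) = 9, nous obtenons j(t) = 9·cos(t). L'intégrale du jerk est l'accélération. En utilisant a(0) = 0, nous obtenons a(t) = 9·sin(t). De l'équation de l'accélération a(t) = 9·sin(t), nous substituons t = pi pour obtenir a = 0.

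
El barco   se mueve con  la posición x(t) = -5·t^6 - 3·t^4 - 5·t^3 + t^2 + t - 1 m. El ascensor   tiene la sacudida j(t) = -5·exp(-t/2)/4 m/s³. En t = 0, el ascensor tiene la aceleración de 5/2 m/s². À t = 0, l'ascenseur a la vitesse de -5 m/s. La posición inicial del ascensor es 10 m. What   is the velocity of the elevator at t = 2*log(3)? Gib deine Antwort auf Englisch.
To find the answer, we compute 2 integrals of j(t) = -5·exp(-t/2)/4. Finding the integral of j(t) and using a(0) = 5/2: a(t) = 5·exp(-t/2)/2. Integrating acceleration and using the initial condition v(0) = -5, we get v(t) = -5·exp(-t/2). From the given velocity equation v(t) = -5·exp(-t/2), we substitute t = 2*log(3) to get v = -5/3.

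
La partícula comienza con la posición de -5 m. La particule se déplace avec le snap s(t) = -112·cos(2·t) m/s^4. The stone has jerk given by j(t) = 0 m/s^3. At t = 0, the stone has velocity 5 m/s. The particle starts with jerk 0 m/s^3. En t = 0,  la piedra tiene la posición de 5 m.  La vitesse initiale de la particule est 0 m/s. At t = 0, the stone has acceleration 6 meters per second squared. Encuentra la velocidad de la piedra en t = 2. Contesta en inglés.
To solve this, we need to take 2 integrals of our jerk equation j(t) = 0. Integrating jerk and using the initial condition a(0) = 6, we get a(t) = 6. Integrating acceleration and using the initial condition v(0) = 5, we get v(t) = 6·t + 5. From the given velocity equation v(t) = 6·t + 5, we substitute t = 2 to get v = 17.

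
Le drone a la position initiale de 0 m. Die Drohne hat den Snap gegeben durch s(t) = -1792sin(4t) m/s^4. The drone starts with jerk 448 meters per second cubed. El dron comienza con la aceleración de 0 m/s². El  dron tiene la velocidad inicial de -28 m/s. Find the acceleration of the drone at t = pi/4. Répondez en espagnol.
Para resolver esto, necesitamos tomar 2 integrales de nuestra ecuación del snap s(t) = -1792·sin(4·t). La integral del snap, con j(0) = 448, da la sacudida: j(t) = 448·cos(4·t). La integral de la sacudida, con a(0) = 0, da la aceleración: a(t) = 112·sin(4·t). De la ecuación de la aceleración a(t) = 112·sin(4·t), sustituimos t = pi/4 para obtener a = 0.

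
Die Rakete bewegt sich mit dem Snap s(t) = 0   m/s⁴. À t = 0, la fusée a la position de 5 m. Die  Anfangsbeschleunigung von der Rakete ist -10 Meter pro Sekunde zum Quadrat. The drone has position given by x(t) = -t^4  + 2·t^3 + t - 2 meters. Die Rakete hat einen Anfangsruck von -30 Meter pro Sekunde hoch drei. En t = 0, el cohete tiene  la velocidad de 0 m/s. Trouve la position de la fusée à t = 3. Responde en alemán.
Wir müssen unsere Gleichung für den Snap s(t) = 0 4-mal integrieren. Mit ∫s(t)dt und Anwendung von j(0) = -30, finden wir j(t) = -30. Mit ∫j(t)dt und Anwendung von a(0) = -10, finden wir a(t) = -30·t - 10. Mit ∫a(t)dt und Anwendung von v(0) = 0, finden wir v(t) = 5·t·(-3·t - 2). Die Stammfunktion von der Geschwindigkeit ist die Position. Mit x(0) = 5 erhalten wir x(t) = -5·t^3 - 5·t^2 + 5. Wir haben die Position x(t) = -5·t^3 - 5·t^2 + 5. Durch Einsetzen von t = 3: x(3) = -175.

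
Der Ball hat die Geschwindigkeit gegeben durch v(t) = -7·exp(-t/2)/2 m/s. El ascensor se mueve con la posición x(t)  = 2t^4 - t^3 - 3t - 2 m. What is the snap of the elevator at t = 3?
We must differentiate our position equation x(t) = 2·t^4 - t^3 - 3·t - 2 4 times. Taking d/dt of x(t), we find v(t) = 8·t^3 - 3·t^2 - 3. Taking d/dt of v(t), we find a(t) = 24·t^2 - 6·t. The derivative of acceleration gives jerk: j(t) = 48·t - 6. The derivative of jerk gives snap: s(t) = 48. From the given snap equation s(t) = 48, we substitute t = 3 to get s = 48.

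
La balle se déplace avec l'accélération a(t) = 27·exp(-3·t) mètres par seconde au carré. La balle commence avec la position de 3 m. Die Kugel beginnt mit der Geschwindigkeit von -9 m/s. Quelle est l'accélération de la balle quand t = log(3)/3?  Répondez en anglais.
From the given acceleration equation a(t) = 27·exp(-3·t), we substitute t = log(3)/3 to get a = 9.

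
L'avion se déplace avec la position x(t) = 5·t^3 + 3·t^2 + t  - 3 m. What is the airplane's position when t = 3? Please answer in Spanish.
Usando x(t) = 5·t^3 + 3·t^2 + t - 3 y sustituyendo t = 3, encontramos x = 162.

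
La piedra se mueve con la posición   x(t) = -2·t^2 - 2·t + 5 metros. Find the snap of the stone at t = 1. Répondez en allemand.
Um dies zu lösen, müssen wir 4 Ableitungen unserer Gleichung für die Position x(t) = -2·t^2 - 2·t + 5 nehmen. Mit d/dt von x(t) finden wir v(t) = -4·t - 2. Die Ableitung von der Geschwindigkeit ergibt die Beschleunigung: a(t) = -4. Die Ableitung von der Beschleunigung ergibt den Ruck: j(t) = 0. Durch Ableiten von dem Ruck erhalten wir den Snap: s(t) = 0. Aus der Gleichung für den Snap s(t) = 0, setzen wir t = 1 ein und erhalten s = 0.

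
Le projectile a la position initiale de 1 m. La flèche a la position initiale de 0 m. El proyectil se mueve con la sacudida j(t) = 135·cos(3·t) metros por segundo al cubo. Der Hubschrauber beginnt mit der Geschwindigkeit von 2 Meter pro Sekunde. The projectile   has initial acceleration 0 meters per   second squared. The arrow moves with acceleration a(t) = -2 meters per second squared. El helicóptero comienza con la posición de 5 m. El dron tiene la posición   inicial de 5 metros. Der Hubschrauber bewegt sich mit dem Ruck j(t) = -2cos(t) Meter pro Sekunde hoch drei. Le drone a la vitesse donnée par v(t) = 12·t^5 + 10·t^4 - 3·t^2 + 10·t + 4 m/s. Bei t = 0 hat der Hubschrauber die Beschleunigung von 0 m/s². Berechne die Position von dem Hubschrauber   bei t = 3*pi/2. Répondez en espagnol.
Necesitamos integrar nuestra ecuación de la sacudida j(t) = -2·cos(t) 3 veces. Tomando ∫j(t)dt y aplicando a(0) = 0, encontramos a(t) = -2·sin(t). La antiderivada de la aceleración, con v(0) = 2, da la velocidad: v(t) = 2·cos(t). Integrando la velocidad y usando la condición inicial x(0) = 5, obtenemos x(t) = 2·sin(t) + 5. Tenemos la posición x(t) = 2·sin(t) + 5. Sustituyendo t = 3*pi/2: x(3*pi/2) = 3.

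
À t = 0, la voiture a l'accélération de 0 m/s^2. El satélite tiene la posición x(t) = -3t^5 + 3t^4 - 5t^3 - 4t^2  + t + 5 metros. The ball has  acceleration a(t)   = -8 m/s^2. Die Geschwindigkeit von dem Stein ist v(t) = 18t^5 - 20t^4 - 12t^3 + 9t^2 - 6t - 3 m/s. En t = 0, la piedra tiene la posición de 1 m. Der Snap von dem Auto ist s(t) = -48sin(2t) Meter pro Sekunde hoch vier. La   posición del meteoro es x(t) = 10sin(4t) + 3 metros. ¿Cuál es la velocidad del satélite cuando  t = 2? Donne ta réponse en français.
Pour résoudre ceci, nous devons prendre 1 dérivée de notre équation de la position x(t) = -3·t^5 + 3·t^4 - 5·t^3 - 4·t^2 + t + 5. En prenant d/dt de x(t), nous trouvons v(t) = -15·t^4 + 12·t^3 - 15·t^2 - 8·t + 1. Nous avons la vitesse v(t) = -15·t^4 + 12·t^3 - 15·t^2 - 8·t + 1. En substituant t = 2: v(2) = -219.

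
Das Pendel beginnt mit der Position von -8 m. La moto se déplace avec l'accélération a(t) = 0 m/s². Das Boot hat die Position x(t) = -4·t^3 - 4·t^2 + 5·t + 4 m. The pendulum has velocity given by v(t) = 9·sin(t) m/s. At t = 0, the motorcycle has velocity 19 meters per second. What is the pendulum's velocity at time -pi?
We have velocity v(t) = 9·sin(t). Substituting t = -pi: v(-pi) = 0.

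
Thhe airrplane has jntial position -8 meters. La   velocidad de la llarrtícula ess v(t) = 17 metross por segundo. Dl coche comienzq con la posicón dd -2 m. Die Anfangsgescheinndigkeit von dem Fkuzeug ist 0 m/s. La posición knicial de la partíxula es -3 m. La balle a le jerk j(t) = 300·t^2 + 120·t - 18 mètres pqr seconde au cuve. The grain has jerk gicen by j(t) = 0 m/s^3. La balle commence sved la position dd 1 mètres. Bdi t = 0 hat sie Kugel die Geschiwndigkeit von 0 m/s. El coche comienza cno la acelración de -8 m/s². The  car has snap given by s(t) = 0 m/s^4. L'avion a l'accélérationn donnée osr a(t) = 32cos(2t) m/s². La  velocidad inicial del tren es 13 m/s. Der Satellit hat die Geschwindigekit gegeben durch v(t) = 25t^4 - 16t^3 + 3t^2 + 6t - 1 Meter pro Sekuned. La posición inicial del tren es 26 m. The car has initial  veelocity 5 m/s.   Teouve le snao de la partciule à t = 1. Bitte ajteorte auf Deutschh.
Um dies zu lösen, müssen wir 3 Ableitungen unserer Gleichung für die Geschwindigkeit v(t) = 17 nehmen. Die Ableitung von der Geschwindigkeit ergibt die Beschleunigung: a(t) = 0. Die Ableitung von der Beschleunigung ergibt den Ruck: j(t) = 0. Die Ableitung von dem Ruck ergibt den Snap: s(t) = 0. Wir haben den Snap s(t) = 0. Durch Einsetzen von t = 1: s(1) = 0.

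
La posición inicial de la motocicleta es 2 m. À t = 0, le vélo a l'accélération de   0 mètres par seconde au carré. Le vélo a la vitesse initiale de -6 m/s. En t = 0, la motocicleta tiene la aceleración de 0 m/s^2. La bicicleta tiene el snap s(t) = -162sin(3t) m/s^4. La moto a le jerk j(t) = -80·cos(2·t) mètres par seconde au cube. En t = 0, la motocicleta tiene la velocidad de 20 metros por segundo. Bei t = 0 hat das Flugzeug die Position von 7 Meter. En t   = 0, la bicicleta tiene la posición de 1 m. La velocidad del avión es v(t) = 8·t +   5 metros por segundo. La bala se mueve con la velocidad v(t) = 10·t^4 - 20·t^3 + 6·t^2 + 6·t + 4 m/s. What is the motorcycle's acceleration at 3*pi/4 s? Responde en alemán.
Wir müssen die Stammfunktion unserer Gleichung für den Ruck j(t) = -80·cos(2·t) 1-mal finden. Das Integral von dem Ruck ist die Beschleunigung. Mit a(0) = 0 erhalten wir a(t) = -40·sin(2·t). Aus der Gleichung für die Beschleunigung a(t) = -40·sin(2·t), setzen wir t = 3*pi/4 ein und erhalten a = 40.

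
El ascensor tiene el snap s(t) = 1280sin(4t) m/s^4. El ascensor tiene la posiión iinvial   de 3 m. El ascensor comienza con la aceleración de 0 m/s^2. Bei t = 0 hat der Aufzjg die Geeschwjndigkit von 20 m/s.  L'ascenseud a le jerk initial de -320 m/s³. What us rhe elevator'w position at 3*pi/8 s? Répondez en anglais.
We must find the integral of our snap equation s(t) = 1280·sin(4·t) 4 times. Integrating snap and using the initial condition j(0) = -320, we get j(t) = -320·cos(4·t). Taking ∫j(t)dt and applying a(0) = 0, we find a(t) = -80·sin(4·t). Taking ∫a(t)dt and applying v(0) = 20, we find v(t) = 20·cos(4·t). The integral of velocity, with x(0) = 3, gives position: x(t) = 5·sin(4·t) + 3. We have position x(t) = 5·sin(4·t) + 3. Substituting t = 3*pi/8: x(3*pi/8) = -2.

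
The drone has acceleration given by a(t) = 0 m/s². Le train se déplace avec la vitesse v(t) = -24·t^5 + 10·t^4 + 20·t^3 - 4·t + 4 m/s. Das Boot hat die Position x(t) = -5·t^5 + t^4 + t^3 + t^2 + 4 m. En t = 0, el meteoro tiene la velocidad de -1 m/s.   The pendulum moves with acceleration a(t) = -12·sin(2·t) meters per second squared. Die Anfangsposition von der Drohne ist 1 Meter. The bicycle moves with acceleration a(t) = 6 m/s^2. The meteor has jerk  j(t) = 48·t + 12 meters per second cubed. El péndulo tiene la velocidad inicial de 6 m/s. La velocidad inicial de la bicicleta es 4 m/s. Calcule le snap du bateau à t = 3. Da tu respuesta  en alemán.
Um dies zu lösen, müssen wir 4 Ableitungen unserer Gleichung für die Position x(t) = -5·t^5 + t^4 + t^3 + t^2 + 4 nehmen. Durch Ableiten von der Position erhalten wir die Geschwindigkeit: v(t) = -25·t^4 + 4·t^3 + 3·t^2 + 2·t. Mit d/dt von v(t) finden wir a(t) = -100·t^3 + 12·t^2 + 6·t + 2. Mit d/dt von a(t) finden wir j(t) = -300·t^2 + 24·t + 6. Durch Ableiten von dem Ruck erhalten wir den Snap: s(t) = 24 - 600·t. Wir haben den Snap s(t) = 24 - 600·t. Durch Einsetzen von t = 3: s(3) = -1776.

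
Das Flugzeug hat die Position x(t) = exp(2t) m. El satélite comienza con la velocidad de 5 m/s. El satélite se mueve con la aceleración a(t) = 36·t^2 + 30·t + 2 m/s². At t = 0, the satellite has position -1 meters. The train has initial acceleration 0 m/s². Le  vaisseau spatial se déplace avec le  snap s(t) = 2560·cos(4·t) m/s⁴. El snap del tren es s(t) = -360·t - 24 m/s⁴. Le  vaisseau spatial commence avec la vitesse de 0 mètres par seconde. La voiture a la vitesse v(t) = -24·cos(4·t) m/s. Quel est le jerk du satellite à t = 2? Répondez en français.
En partant de l'accélération a(t) = 36·t^2 + 30·t + 2, nous prenons 1 dérivée. En dérivant l'accélération, nous obtenons le jerk: j(t) = 72·t + 30. Nous avons le jerk j(t) = 72·t + 30. En substituant t = 2: j(2) = 174.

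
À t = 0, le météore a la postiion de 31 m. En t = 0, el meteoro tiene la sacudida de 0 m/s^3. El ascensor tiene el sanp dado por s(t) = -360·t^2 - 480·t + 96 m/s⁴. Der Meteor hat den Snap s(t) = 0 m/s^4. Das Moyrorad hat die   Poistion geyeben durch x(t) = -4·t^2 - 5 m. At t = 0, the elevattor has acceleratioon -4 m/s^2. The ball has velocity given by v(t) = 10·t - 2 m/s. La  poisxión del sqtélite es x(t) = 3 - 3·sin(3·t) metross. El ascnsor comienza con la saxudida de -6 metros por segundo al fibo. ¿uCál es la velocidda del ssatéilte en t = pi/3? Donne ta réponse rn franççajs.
Nous devons dériver notre équation de la position x(t) = 3 - 3·sin(3·t) 1 fois. En prenant d/dt de x(t), nous trouvons v(t) = -9·cos(3·t). Nous avons la vitesse v(t) = -9·cos(3·t). En substituant t = pi/3: v(pi/3) = 9.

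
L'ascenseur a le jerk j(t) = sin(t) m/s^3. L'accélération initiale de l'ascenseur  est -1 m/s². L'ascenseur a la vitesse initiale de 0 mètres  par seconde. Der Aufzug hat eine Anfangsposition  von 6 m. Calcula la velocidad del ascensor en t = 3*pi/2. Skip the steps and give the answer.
v(3*pi/2) = 1.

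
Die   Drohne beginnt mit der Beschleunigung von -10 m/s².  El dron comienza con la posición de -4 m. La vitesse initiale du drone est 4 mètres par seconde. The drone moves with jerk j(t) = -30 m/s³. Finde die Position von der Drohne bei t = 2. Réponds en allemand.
Wir müssen die Stammfunktion unserer Gleichung für den Ruck j(t) = -30 3-mal finden. Die Stammfunktion von dem Ruck, mit a(0) = -10, ergibt die Beschleunigung: a(t) = -30·t - 10. Die Stammfunktion von der Beschleunigung, mit v(0) = 4, ergibt die Geschwindigkeit: v(t) = -15·t^2 - 10·t + 4. Das Integral von der Geschwindigkeit, mit x(0) = -4, ergibt die Position: x(t) = -5·t^3 - 5·t^2 + 4·t - 4. Mit x(t) = -5·t^3 - 5·t^2 + 4·t - 4 und Einsetzen von t = 2, finden wir x = -56.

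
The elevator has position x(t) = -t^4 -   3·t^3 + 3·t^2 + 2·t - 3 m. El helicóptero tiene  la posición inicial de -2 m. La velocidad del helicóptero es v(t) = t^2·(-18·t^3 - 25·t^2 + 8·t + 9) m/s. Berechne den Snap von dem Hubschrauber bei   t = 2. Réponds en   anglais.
We must differentiate our velocity equation v(t) = t^2·(-18·t^3 - 25·t^2 + 8·t + 9) 3 times. Taking d/dt of v(t), we find a(t) = t^2·(-54·t^2 - 50·t + 8) + 2·t·(-18·t^3 - 25·t^2 + 8·t + 9). Differentiating acceleration, we get jerk: j(t) = -36·t^3 + t^2·(-108·t - 50) - 50·t^2 + 4·t·(-54·t^2 - 50·t + 8) + 16·t + 18. The derivative of jerk gives snap: s(t) = -432·t^2 + 6·t·(-108·t - 50) - 300·t + 48. From the given snap equation s(t) = -432·t^2 + 6·t·(-108·t - 50) - 300·t + 48, we substitute t = 2 to get s = -5472.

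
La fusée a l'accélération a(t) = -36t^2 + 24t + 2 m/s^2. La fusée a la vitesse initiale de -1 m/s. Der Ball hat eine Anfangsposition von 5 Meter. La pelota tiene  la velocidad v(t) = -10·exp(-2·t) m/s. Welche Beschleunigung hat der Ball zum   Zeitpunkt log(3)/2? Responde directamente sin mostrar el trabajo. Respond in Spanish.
La respuesta es 20/3.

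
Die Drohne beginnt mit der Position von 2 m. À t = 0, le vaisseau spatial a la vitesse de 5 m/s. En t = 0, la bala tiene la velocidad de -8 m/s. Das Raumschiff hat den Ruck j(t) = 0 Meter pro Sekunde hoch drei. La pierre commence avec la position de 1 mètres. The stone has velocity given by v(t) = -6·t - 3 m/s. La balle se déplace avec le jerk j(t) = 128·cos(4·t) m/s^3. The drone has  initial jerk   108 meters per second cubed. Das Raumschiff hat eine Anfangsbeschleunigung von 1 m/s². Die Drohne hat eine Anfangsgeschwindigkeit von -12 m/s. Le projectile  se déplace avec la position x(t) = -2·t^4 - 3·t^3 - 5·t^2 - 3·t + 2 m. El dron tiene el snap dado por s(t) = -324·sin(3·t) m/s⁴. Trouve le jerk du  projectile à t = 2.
Pour résoudre ceci, nous devons prendre 3 dérivées de notre équation de la position x(t) = -2·t^4 - 3·t^3 - 5·t^2 - 3·t + 2. En dérivant la position, nous obtenons la vitesse: v(t) = -8·t^3 - 9·t^2 - 10·t - 3. La dérivée de la vitesse donne l'accélération: a(t) = -24·t^2 - 18·t - 10. En dérivant l'accélération, nous obtenons le jerk: j(t) = -48·t - 18. Nous avons le jerk j(t) = -48·t - 18. En substituant t = 2: j(2) = -114.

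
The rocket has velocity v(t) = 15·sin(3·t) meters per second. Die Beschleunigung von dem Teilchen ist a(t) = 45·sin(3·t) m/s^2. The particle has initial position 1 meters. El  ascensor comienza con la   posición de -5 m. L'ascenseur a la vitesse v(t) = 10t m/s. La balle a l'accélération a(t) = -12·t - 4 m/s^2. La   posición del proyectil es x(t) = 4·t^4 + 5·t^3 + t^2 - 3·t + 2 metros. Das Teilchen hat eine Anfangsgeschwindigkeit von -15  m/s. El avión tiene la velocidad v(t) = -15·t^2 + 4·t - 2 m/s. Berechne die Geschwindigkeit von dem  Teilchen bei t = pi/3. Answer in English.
We must find the antiderivative of our acceleration equation a(t) = 45·sin(3·t) 1 time. The antiderivative of acceleration, with v(0) = -15, gives velocity: v(t) = -15·cos(3·t). We have velocity v(t) = -15·cos(3·t). Substituting t = pi/3: v(pi/3) = 15.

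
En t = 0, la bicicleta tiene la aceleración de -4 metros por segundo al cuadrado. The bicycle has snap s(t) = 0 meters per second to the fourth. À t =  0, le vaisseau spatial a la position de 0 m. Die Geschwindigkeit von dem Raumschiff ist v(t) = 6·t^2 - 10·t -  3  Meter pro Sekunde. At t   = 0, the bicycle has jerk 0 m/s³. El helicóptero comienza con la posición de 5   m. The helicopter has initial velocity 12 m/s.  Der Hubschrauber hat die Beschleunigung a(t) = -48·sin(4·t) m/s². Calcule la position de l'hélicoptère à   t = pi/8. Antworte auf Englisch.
We must find the integral of our acceleration equation a(t) = -48·sin(4·t) 2 times. The integral of acceleration is velocity. Using v(0) = 12, we get v(t) = 12·cos(4·t). Taking ∫v(t)dt and applying x(0) = 5, we find x(t) = 3·sin(4·t) + 5. Using x(t) = 3·sin(4·t) + 5 and substituting t = pi/8, we find x = 8.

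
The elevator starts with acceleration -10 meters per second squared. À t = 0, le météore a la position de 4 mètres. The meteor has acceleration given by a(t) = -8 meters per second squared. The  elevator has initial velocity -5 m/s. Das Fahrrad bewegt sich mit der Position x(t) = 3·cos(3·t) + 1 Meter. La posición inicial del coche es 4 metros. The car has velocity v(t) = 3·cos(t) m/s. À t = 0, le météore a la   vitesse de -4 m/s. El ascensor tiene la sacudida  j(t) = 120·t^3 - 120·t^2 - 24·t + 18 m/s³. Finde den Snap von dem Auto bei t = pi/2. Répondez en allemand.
Wir müssen unsere Gleichung für die Geschwindigkeit v(t) = 3·cos(t) 3-mal ableiten. Die Ableitung von der Geschwindigkeit ergibt die Beschleunigung: a(t) = -3·sin(t). Mit d/dt von a(t) finden wir j(t) = -3·cos(t). Die Ableitung von dem Ruck ergibt den Snap: s(t) = 3·sin(t). Mit s(t) = 3·sin(t) und Einsetzen von t = pi/2, finden wir s = 3.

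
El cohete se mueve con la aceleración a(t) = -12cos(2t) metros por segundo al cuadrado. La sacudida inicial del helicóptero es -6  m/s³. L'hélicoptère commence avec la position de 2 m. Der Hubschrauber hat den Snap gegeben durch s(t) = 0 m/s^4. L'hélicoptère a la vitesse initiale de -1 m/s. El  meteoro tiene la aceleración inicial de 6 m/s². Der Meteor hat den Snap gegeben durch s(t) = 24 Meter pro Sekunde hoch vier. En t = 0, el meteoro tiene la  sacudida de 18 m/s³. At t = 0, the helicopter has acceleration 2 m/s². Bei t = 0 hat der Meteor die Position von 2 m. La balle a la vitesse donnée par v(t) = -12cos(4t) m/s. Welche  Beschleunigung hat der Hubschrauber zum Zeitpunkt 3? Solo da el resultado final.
Bei t = 3, a = -16.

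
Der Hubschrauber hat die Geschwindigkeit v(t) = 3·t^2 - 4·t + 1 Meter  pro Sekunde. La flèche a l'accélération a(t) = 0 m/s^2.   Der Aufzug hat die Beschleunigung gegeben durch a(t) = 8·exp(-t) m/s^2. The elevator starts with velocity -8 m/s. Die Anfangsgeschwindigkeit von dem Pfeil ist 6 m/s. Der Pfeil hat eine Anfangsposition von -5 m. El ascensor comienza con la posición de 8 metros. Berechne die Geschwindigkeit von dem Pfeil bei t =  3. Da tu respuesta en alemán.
Wir müssen die Stammfunktion unserer Gleichung für die Beschleunigung a(t) = 0 1-mal finden. Durch Integration von der Beschleunigung und Verwendung der Anfangsbedingung v(0) = 6, erhalten wir v(t) = 6. Mit v(t) = 6 und Einsetzen von t = 3, finden wir v = 6.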